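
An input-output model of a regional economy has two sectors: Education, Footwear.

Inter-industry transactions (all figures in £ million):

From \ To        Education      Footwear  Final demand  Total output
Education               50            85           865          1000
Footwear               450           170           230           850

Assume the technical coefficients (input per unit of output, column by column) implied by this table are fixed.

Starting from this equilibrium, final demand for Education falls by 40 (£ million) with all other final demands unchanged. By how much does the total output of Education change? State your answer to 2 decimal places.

Technical coefficients a_ij = z_ij / X_j:
  a_11 = 50/1000 = 0.05, a_21 = 450/1000 = 0.45
  a_12 = 85/850 = 0.10, a_22 = 170/850 = 0.20
I − A =
  [   0.95    -0.10]
  [  -0.45     0.80]
det(I−A) = (0.95)(0.80) − (-0.10)(-0.45) = 0.7150
adj(I−A) = [[0.80, 0.10], [0.45, 0.95]]
(I − A)⁻¹ = adj(I−A) / det(I−A) ≈
  [   1.1189     0.1399]
  [   0.6294     1.3287]
Δx = (I − A)⁻¹ Δd with Δd having -40 in the Education component and 0 elsewhere.
So Δx_1 = L_11 · (-40), where L_11 = adj(I−A)_11 / det(I−A) = 0.80 / 0.7150.
Δx_1 = 0.80 × (-40) / 0.7150 = -32.00 / 0.7150 ≈ -44.76.

Δx_1 = -44.76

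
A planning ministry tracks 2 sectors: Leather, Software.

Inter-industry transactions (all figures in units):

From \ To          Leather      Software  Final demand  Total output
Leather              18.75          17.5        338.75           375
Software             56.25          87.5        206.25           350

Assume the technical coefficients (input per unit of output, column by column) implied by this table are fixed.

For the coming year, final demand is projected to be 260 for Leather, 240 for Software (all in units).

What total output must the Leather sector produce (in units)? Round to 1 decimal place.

x_L = 293.6

Technical coefficients a_ij = z_ij / X_j:
  a_LL = 18.75/375 = 0.05, a_SL = 56.25/375 = 0.15
  a_LS = 17.5/350 = 0.05, a_SS = 87.5/350 = 0.25
I − A =
  [   0.95    -0.05]
  [  -0.15     0.75]
det(I−A) = (0.95)(0.75) − (-0.05)(-0.15) = 0.7050
adj(I−A) = [[0.75, 0.05], [0.15, 0.95]]
(I − A)⁻¹ = adj(I−A) / det(I−A) ≈
  [   1.0638     0.0709]
  [   0.2128     1.3475]
x = (I − A)⁻¹ d = adj(I−A)·d / det(I−A), with det(I−A) = 0.7050:
  x_L = (0.75·260 + 0.05·240) / 0.7050 = 207.00 / 0.7050 ≈ 293.6
  x_S = (0.15·260 + 0.95·240) / 0.7050 = 267.00 / 0.7050 ≈ 378.7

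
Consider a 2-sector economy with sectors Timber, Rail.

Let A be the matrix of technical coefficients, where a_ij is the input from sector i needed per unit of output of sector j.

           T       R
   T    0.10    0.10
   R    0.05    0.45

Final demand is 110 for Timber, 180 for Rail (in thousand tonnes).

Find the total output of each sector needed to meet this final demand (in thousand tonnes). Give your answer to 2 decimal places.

I − A =
  [   0.90    -0.10]
  [  -0.05     0.55]
det(I−A) = (0.90)(0.55) − (-0.10)(-0.05) = 0.4900
adj(I−A) = [[0.55, 0.10], [0.05, 0.90]]
(I − A)⁻¹ = adj(I−A) / det(I−A) ≈
  [   1.1224     0.2041]
  [   0.1020     1.8367]
x = (I − A)⁻¹ d = adj(I−A)·d / det(I−A), with det(I−A) = 0.4900:
  x_T = (0.55·110 + 0.10·180) / 0.4900 = 78.50 / 0.4900 ≈ 160.20
  x_R = (0.05·110 + 0.90·180) / 0.4900 = 167.50 / 0.4900 ≈ 341.84

x_T = 160.20, x_R = 341.84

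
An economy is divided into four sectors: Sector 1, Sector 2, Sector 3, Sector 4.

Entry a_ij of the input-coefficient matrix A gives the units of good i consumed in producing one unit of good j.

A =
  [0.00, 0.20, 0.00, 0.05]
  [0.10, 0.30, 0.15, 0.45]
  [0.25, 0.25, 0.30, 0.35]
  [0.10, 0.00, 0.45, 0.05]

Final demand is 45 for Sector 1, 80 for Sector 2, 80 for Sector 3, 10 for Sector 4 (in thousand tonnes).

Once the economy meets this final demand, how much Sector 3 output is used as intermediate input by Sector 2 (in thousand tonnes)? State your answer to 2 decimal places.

I − A =
  [   1.00    -0.20     0.00    -0.05]
  [  -0.10     0.70    -0.15    -0.45]
  [  -0.25    -0.25     0.70    -0.35]
  [  -0.10     0.00    -0.45     0.95]
Compute the cofactors C_ij = (−1)^(i+j)·(3×3 minor ij) of I−A; the adjugate is their transpose:
adj(I−A) = Cᵀ =
  [ 0.269000   0.107125   0.084750   0.096125]
  [ 0.173750   0.498375   0.346500   0.372875]
  [ 0.225750   0.290750   0.633500   0.383000]
  [ 0.135250   0.149000   0.309000   0.431000]
det(I−A) = Σ_j (I−A)_1j·C_1j = (1.00)(0.269000) + (-0.20)(0.173750) + (0.00)(0.225750) + (-0.05)(0.135250) = 0.2274875
(I − A)⁻¹ = adj(I−A) / det(I−A) ≈
  [   1.1825     0.4709     0.3725     0.4226]
  [   0.7638     2.1908     1.5232     1.6391]
  [   0.9924     1.2781     2.7848     1.6836]
  [   0.5945     0.6550     1.3583     1.8946]
First solve x = (I − A)⁻¹ d = adj(I−A)·d / det(I−A); in particular x_2 = (0.173750·45 + 0.498375·80 + 0.346500·80 + 0.372875·10) / 0.2274875 = 79.1375 / 0.2274875 ≈ 347.8763.
Intermediate flow from 3 to 2: z_32 = a_32 · x_2 = 0.25 × 79.1375 / 0.2274875 = 19.784375 / 0.2274875 ≈ 86.97.

z_32 = 86.97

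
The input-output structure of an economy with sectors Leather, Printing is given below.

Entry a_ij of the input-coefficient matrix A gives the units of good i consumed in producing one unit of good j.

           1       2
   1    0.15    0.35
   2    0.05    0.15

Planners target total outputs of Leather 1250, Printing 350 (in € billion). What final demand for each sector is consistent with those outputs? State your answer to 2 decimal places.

d_1 = 940.00, d_2 = 235.00

I − A =
  [   0.85    -0.35]
  [  -0.05     0.85]
d = (I − A) x:
  d_1 = (+0.85)·1250 + (-0.35)·350 = 940.00
  d_2 = (-0.05)·1250 + (+0.85)·350 = 235.00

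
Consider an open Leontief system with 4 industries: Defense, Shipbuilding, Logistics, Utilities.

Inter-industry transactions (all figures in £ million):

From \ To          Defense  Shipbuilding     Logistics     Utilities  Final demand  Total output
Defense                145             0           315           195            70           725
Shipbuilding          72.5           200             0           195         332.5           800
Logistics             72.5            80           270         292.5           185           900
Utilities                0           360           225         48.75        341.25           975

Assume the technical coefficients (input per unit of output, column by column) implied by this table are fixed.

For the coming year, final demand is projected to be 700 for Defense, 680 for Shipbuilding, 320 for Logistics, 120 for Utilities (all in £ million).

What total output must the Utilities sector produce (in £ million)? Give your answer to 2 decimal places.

x_U = 1199.96

Technical coefficients a_ij = z_ij / X_j:
  a_DD = 145/725 = 0.20, a_SD = 72.5/725 = 0.10, a_LD = 72.5/725 = 0.10, a_UD = 0/725 = 0.00
  a_DS = 0/800 = 0.00, a_SS = 200/800 = 0.25, a_LS = 80/800 = 0.10, a_US = 360/800 = 0.45
  a_DL = 315/900 = 0.35, a_SL = 0/900 = 0.00, a_LL = 270/900 = 0.30, a_UL = 225/900 = 0.25
  a_DU = 195/975 = 0.20, a_SU = 195/975 = 0.20, a_LU = 292.5/975 = 0.30, a_UU = 48.75/975 = 0.05
I − A =
  [   0.80     0.00    -0.35    -0.20]
  [  -0.10     0.75     0.00    -0.20]
  [  -0.10    -0.10     0.70    -0.30]
  [   0.00    -0.45    -0.25     0.95]
Compute the cofactors C_ij = (−1)^(i+j)·(3×3 minor ij) of I−A; the adjugate is their transpose:
adj(I−A) = Cᵀ =
  [ 0.374500   0.148500   0.255375   0.190750]
  [ 0.064000   0.433750   0.078250   0.129500]
  [ 0.085250   0.193000   0.489000   0.213000]
  [ 0.052750   0.256250   0.165750   0.390250]
det(I−A) = Σ_j (I−A)_1j·C_1j = (0.80)(0.374500) + (0.00)(0.064000) + (-0.35)(0.085250) + (-0.20)(0.052750) = 0.2592125
(I − A)⁻¹ = adj(I−A) / det(I−A) ≈
  [   1.4448     0.5729     0.9852     0.7359]
  [   0.2469     1.6733     0.3019     0.4996]
  [   0.3289     0.7446     1.8865     0.8217]
  [   0.2035     0.9886     0.6394     1.5055]
x = (I − A)⁻¹ d = adj(I−A)·d / det(I−A), with det(I−A) = 0.2592125:
  x_D = (0.374500·700 + 0.148500·680 + 0.255375·320 + 0.190750·120) / 0.2592125 = 467.74 / 0.2592125 ≈ 1804.47
  x_S = (0.064000·700 + 0.433750·680 + 0.078250·320 + 0.129500·120) / 0.2592125 = 380.33 / 0.2592125 ≈ 1467.25
  x_L = (0.085250·700 + 0.193000·680 + 0.489000·320 + 0.213000·120) / 0.2592125 = 372.955 / 0.2592125 ≈ 1438.80
  x_U = (0.052750·700 + 0.256250·680 + 0.165750·320 + 0.390250·120) / 0.2592125 = 311.045 / 0.2592125 ≈ 1199.96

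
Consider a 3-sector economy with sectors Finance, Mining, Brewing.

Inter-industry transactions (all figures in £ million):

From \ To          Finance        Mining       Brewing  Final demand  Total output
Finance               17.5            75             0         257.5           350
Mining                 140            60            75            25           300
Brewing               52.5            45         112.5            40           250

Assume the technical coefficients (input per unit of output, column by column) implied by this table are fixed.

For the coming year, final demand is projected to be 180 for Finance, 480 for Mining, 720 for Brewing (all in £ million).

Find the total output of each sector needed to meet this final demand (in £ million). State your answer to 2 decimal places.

x_F = 618.45, x_M = 1630.10, x_B = 1922.33

Technical coefficients a_ij = z_ij / X_j:
  a_FF = 17.5/350 = 0.05, a_MF = 140/350 = 0.40, a_BF = 52.5/350 = 0.15
  a_FM = 75/300 = 0.25, a_MM = 60/300 = 0.20, a_BM = 45/300 = 0.15
  a_FB = 0/250 = 0.00, a_MB = 75/250 = 0.30, a_BB = 112.5/250 = 0.45
I − A =
  [   0.95    -0.25     0.00]
  [  -0.40     0.80    -0.30]
  [  -0.15    -0.15     0.55]
Cofactors of I−A, C_ij = (−1)^(i+j)·(minor ij) (rows/columns in the sector order above):
  C_11 = (0.80)(0.55) − (-0.30)(-0.15) = 0.3950
  C_12 = −[(-0.40)(0.55) − (-0.30)(-0.15)] = 0.2650
  C_13 = (-0.40)(-0.15) − (0.80)(-0.15) = 0.1800
  C_21 = −[(-0.25)(0.55) − (0.00)(-0.15)] = 0.1375
  C_22 = (0.95)(0.55) − (0.00)(-0.15) = 0.5225
  C_23 = −[(0.95)(-0.15) − (-0.25)(-0.15)] = 0.1800
  C_31 = (-0.25)(-0.30) − (0.00)(0.80) = 0.0750
  C_32 = −[(0.95)(-0.30) − (0.00)(-0.40)] = 0.2850
  C_33 = (0.95)(0.80) − (-0.25)(-0.40) = 0.6600
det(I−A) = Σ_j (I−A)_1j·C_1j = (0.95)(0.3950) + (-0.25)(0.2650) + (0.00)(0.1800) = 0.3090
adj(I−A) = Cᵀ =
  [ 0.3950   0.1375   0.0750]
  [ 0.2650   0.5225   0.2850]
  [ 0.1800   0.1800   0.6600]
(I − A)⁻¹ = adj(I−A) / det(I−A) ≈
  [   1.2783     0.4450     0.2427]
  [   0.8576     1.6909     0.9223]
  [   0.5825     0.5825     2.1359]
x = (I − A)⁻¹ d = adj(I−A)·d / det(I−A), with det(I−A) = 0.3090:
  x_F = (0.3950·180 + 0.1375·480 + 0.0750·720) / 0.3090 = 191.10 / 0.3090 ≈ 618.45
  x_M = (0.2650·180 + 0.5225·480 + 0.2850·720) / 0.3090 = 503.70 / 0.3090 ≈ 1630.10
  x_B = (0.1800·180 + 0.1800·480 + 0.6600·720) / 0.3090 = 594.00 / 0.3090 ≈ 1922.33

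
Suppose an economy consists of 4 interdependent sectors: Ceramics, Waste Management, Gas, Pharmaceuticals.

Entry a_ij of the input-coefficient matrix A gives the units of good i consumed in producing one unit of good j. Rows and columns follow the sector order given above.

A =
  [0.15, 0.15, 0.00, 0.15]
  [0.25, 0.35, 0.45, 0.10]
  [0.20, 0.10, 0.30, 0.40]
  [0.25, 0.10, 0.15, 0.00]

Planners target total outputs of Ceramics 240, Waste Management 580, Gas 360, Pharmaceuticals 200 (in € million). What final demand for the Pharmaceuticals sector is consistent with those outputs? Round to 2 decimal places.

I − A =
  [   0.85    -0.15     0.00    -0.15]
  [  -0.25     0.65    -0.45    -0.10]
  [  -0.20    -0.10     0.70    -0.40]
  [  -0.25    -0.10    -0.15     1.00]
d = (I − A) x:
  d_1 = (+0.85)·240 + (-0.15)·580 + (+0.00)·360 + (-0.15)·200 = 87.00
  d_2 = (-0.25)·240 + (+0.65)·580 + (-0.45)·360 + (-0.10)·200 = 135.00
  d_3 = (-0.20)·240 + (-0.10)·580 + (+0.70)·360 + (-0.40)·200 = 66.00
  d_4 = (-0.25)·240 + (-0.10)·580 + (-0.15)·360 + (+1.00)·200 = 28.00

d_4 = 28.00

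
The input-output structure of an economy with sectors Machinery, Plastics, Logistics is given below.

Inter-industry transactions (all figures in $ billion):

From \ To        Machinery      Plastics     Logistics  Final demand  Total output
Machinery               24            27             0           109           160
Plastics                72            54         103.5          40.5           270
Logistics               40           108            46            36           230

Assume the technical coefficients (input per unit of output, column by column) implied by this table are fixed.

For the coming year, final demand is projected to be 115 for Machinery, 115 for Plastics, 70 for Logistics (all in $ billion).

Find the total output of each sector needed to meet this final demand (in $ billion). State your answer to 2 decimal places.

x_1 = 189.82, x_2 = 463.45, x_3 = 378.55

Technical coefficients a_ij = z_ij / X_j:
  a_11 = 24/160 = 0.15, a_21 = 72/160 = 0.45, a_31 = 40/160 = 0.25
  a_12 = 27/270 = 0.10, a_22 = 54/270 = 0.20, a_32 = 108/270 = 0.40
  a_13 = 0/230 = 0.00, a_23 = 103.5/230 = 0.45, a_33 = 46/230 = 0.20
I − A =
  [   0.85    -0.10     0.00]
  [  -0.45     0.80    -0.45]
  [  -0.25    -0.40     0.80]
Cofactors of I−A, C_ij = (−1)^(i+j)·(minor ij) (rows/columns in the sector order above):
  C_11 = (0.80)(0.80) − (-0.45)(-0.40) = 0.4600
  C_12 = −[(-0.45)(0.80) − (-0.45)(-0.25)] = 0.4725
  C_13 = (-0.45)(-0.40) − (0.80)(-0.25) = 0.3800
  C_21 = −[(-0.10)(0.80) − (0.00)(-0.40)] = 0.0800
  C_22 = (0.85)(0.80) − (0.00)(-0.25) = 0.6800
  C_23 = −[(0.85)(-0.40) − (-0.10)(-0.25)] = 0.3650
  C_31 = (-0.10)(-0.45) − (0.00)(0.80) = 0.0450
  C_32 = −[(0.85)(-0.45) − (0.00)(-0.45)] = 0.3825
  C_33 = (0.85)(0.80) − (-0.10)(-0.45) = 0.6350
det(I−A) = Σ_j (I−A)_1j·C_1j = (0.85)(0.4600) + (-0.10)(0.4725) + (0.00)(0.3800) = 0.34375
adj(I−A) = Cᵀ =
  [ 0.4600   0.0800   0.0450]
  [ 0.4725   0.6800   0.3825]
  [ 0.3800   0.3650   0.6350]
(I − A)⁻¹ = adj(I−A) / det(I−A) ≈
  [   1.3382     0.2327     0.1309]
  [   1.3745     1.9782     1.1127]
  [   1.1055     1.0618     1.8473]
x = (I − A)⁻¹ d = adj(I−A)·d / det(I−A), with det(I−A) = 0.34375:
  x_1 = (0.4600·115 + 0.0800·115 + 0.0450·70) / 0.34375 = 65.25 / 0.34375 ≈ 189.82
  x_2 = (0.4725·115 + 0.6800·115 + 0.3825·70) / 0.34375 = 159.3125 / 0.34375 ≈ 463.45
  x_3 = (0.3800·115 + 0.3650·115 + 0.6350·70) / 0.34375 = 130.125 / 0.34375 ≈ 378.55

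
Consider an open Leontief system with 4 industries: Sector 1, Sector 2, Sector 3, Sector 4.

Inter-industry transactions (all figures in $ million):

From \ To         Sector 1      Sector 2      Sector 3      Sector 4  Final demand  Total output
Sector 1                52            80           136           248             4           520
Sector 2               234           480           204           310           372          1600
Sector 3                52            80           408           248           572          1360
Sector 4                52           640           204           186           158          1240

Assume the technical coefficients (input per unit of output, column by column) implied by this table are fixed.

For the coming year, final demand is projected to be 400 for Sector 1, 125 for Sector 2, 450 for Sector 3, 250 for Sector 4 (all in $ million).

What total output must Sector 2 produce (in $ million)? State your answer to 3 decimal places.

x_2 = 1579.950

Technical coefficients a_ij = z_ij / X_j:
  a_11 = 52/520 = 0.10, a_21 = 234/520 = 0.45, a_31 = 52/520 = 0.10, a_41 = 52/520 = 0.10
  a_12 = 80/1600 = 0.05, a_22 = 480/1600 = 0.30, a_32 = 80/1600 = 0.05, a_42 = 640/1600 = 0.40
  a_13 = 136/1360 = 0.10, a_23 = 204/1360 = 0.15, a_33 = 408/1360 = 0.30, a_43 = 204/1360 = 0.15
  a_14 = 248/1240 = 0.20, a_24 = 310/1240 = 0.25, a_34 = 248/1240 = 0.20, a_44 = 186/1240 = 0.15
I − A =
  [   0.90    -0.05    -0.10    -0.20]
  [  -0.45     0.70    -0.15    -0.25]
  [  -0.10    -0.05     0.70    -0.20]
  [  -0.10    -0.40    -0.15     0.85]
Compute the cofactors C_ij = (−1)^(i+j)·(3×3 minor ij) of I−A; the adjugate is their transpose:
adj(I−A) = Cᵀ =
  [ 0.305250   0.098000   0.090750   0.122000]
  [ 0.291250   0.481000   0.199750   0.257000]
  [ 0.119875   0.122500   0.375125   0.152500]
  [ 0.194125   0.259500   0.170875   0.408500]
det(I−A) = Σ_j (I−A)_1j·C_1j = (0.90)(0.305250) + (-0.05)(0.291250) + (-0.10)(0.119875) + (-0.20)(0.194125) = 0.20935
(I − A)⁻¹ = adj(I−A) / det(I−A) ≈
  [   1.4581     0.4681     0.4335     0.5828]
  [   1.3912     2.2976     0.9541     1.2276]
  [   0.5726     0.5851     1.7919     0.7284]
  [   0.9273     1.2396     0.8162     1.9513]
x = (I − A)⁻¹ d = adj(I−A)·d / det(I−A), with det(I−A) = 0.20935:
  x_1 = (0.305250·400 + 0.098000·125 + 0.090750·450 + 0.122000·250) / 0.20935 = 205.6875 / 0.20935 ≈ 982.505
  x_2 = (0.291250·400 + 0.481000·125 + 0.199750·450 + 0.257000·250) / 0.20935 = 330.7625 / 0.20935 ≈ 1579.950
  x_3 = (0.119875·400 + 0.122500·125 + 0.375125·450 + 0.152500·250) / 0.20935 = 270.19375 / 0.20935 ≈ 1290.632
  x_4 = (0.194125·400 + 0.259500·125 + 0.170875·450 + 0.408500·250) / 0.20935 = 289.10625 / 0.20935 ≈ 1380.971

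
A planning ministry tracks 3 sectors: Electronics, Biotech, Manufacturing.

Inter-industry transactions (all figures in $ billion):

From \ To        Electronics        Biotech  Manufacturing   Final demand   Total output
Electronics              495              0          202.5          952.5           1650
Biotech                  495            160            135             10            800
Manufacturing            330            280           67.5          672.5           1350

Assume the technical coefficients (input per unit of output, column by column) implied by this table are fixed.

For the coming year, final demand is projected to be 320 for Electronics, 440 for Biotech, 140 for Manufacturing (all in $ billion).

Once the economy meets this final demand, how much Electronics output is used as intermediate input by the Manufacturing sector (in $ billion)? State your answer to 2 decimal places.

z_13 = 86.91

Technical coefficients a_ij = z_ij / X_j:
  a_11 = 495/1650 = 0.30, a_21 = 495/1650 = 0.30, a_31 = 330/1650 = 0.20
  a_12 = 0/800 = 0.00, a_22 = 160/800 = 0.20, a_32 = 280/800 = 0.35
  a_13 = 202.5/1350 = 0.15, a_23 = 135/1350 = 0.10, a_33 = 67.5/1350 = 0.05
I − A =
  [   0.70     0.00    -0.15]
  [  -0.30     0.80    -0.10]
  [  -0.20    -0.35     0.95]
Cofactors of I−A, C_ij = (−1)^(i+j)·(minor ij) (rows/columns in the sector order above):
  C_11 = (0.80)(0.95) − (-0.10)(-0.35) = 0.7250
  C_12 = −[(-0.30)(0.95) − (-0.10)(-0.20)] = 0.3050
  C_13 = (-0.30)(-0.35) − (0.80)(-0.20) = 0.2650
  C_21 = −[(0.00)(0.95) − (-0.15)(-0.35)] = 0.0525
  C_22 = (0.70)(0.95) − (-0.15)(-0.20) = 0.6350
  C_23 = −[(0.70)(-0.35) − (0.00)(-0.20)] = 0.2450
  C_31 = (0.00)(-0.10) − (-0.15)(0.80) = 0.1200
  C_32 = −[(0.70)(-0.10) − (-0.15)(-0.30)] = 0.1150
  C_33 = (0.70)(0.80) − (0.00)(-0.30) = 0.5600
det(I−A) = Σ_j (I−A)_1j·C_1j = (0.70)(0.7250) + (0.00)(0.3050) + (-0.15)(0.2650) = 0.46775
adj(I−A) = Cᵀ =
  [ 0.7250   0.0525   0.1200]
  [ 0.3050   0.6350   0.1150]
  [ 0.2650   0.2450   0.5600]
(I − A)⁻¹ = adj(I−A) / det(I−A) ≈
  [   1.5500     0.1122     0.2565]
  [   0.6521     1.3576     0.2459]
  [   0.5665     0.5238     1.1972]
First solve x = (I − A)⁻¹ d = adj(I−A)·d / det(I−A); in particular x_3 = (0.2650·320 + 0.2450·440 + 0.5600·140) / 0.46775 = 271.00 / 0.46775 ≈ 579.3693.
Intermediate flow from 1 to 3: z_13 = a_13 · x_3 = 0.15 × 271.00 / 0.46775 = 40.65 / 0.46775 ≈ 86.91.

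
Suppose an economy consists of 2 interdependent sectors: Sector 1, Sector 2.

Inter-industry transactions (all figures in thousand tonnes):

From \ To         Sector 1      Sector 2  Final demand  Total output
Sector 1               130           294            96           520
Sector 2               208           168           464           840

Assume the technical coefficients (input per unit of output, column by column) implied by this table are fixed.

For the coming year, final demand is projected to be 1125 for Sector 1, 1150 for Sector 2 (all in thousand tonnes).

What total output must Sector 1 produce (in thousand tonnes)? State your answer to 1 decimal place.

x_1 = 2831.5

Technical coefficients a_ij = z_ij / X_j:
  a_11 = 130/520 = 0.25, a_21 = 208/520 = 0.40
  a_12 = 294/840 = 0.35, a_22 = 168/840 = 0.20
I − A =
  [   0.75    -0.35]
  [  -0.40     0.80]
det(I−A) = (0.75)(0.80) − (-0.35)(-0.40) = 0.4600
adj(I−A) = [[0.80, 0.35], [0.40, 0.75]]
(I − A)⁻¹ = adj(I−A) / det(I−A) ≈
  [   1.7391     0.7609]
  [   0.8696     1.6304]
x = (I − A)⁻¹ d = adj(I−A)·d / det(I−A), with det(I−A) = 0.4600:
  x_1 = (0.80·1125 + 0.35·1150) / 0.4600 = 1302.50 / 0.4600 ≈ 2831.5
  x_2 = (0.40·1125 + 0.75·1150) / 0.4600 = 1312.50 / 0.4600 ≈ 2853.3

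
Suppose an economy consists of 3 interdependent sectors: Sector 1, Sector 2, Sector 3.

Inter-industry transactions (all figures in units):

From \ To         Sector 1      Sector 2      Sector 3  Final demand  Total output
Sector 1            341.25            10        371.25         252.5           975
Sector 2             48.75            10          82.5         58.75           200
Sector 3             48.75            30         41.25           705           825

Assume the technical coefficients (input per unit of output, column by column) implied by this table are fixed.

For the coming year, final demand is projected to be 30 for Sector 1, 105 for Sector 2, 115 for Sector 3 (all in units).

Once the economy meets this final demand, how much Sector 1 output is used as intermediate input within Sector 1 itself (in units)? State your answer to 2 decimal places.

z_11 = 56.33

Technical coefficients a_ij = z_ij / X_j:
  a_11 = 341.25/975 = 0.35, a_21 = 48.75/975 = 0.05, a_31 = 48.75/975 = 0.05
  a_12 = 10/200 = 0.05, a_22 = 10/200 = 0.05, a_32 = 30/200 = 0.15
  a_13 = 371.25/825 = 0.45, a_23 = 82.5/825 = 0.10, a_33 = 41.25/825 = 0.05
I − A =
  [   0.65    -0.05    -0.45]
  [  -0.05     0.95    -0.10]
  [  -0.05    -0.15     0.95]
Cofactors of I−A, C_ij = (−1)^(i+j)·(minor ij) (rows/columns in the sector order above):
  C_11 = (0.95)(0.95) − (-0.10)(-0.15) = 0.8875
  C_12 = −[(-0.05)(0.95) − (-0.10)(-0.05)] = 0.0525
  C_13 = (-0.05)(-0.15) − (0.95)(-0.05) = 0.0550
  C_21 = −[(-0.05)(0.95) − (-0.45)(-0.15)] = 0.1150
  C_22 = (0.65)(0.95) − (-0.45)(-0.05) = 0.5950
  C_23 = −[(0.65)(-0.15) − (-0.05)(-0.05)] = 0.1000
  C_31 = (-0.05)(-0.10) − (-0.45)(0.95) = 0.4325
  C_32 = −[(0.65)(-0.10) − (-0.45)(-0.05)] = 0.0875
  C_33 = (0.65)(0.95) − (-0.05)(-0.05) = 0.6150
det(I−A) = Σ_j (I−A)_1j·C_1j = (0.65)(0.8875) + (-0.05)(0.0525) + (-0.45)(0.0550) = 0.5495
adj(I−A) = Cᵀ =
  [ 0.8875   0.1150   0.4325]
  [ 0.0525   0.5950   0.0875]
  [ 0.0550   0.1000   0.6150]
(I − A)⁻¹ = adj(I−A) / det(I−A) ≈
  [   1.6151     0.2093     0.7871]
  [   0.0955     1.0828     0.1592]
  [   0.1001     0.1820     1.1192]
First solve x = (I − A)⁻¹ d = adj(I−A)·d / det(I−A); in particular x_1 = (0.8875·30 + 0.1150·105 + 0.4325·115) / 0.5495 = 88.4375 / 0.5495 ≈ 160.9418.
Intermediate flow from 1 to 1: z_11 = a_11 · x_1 = 0.35 × 88.4375 / 0.5495 = 30.953125 / 0.5495 ≈ 56.33.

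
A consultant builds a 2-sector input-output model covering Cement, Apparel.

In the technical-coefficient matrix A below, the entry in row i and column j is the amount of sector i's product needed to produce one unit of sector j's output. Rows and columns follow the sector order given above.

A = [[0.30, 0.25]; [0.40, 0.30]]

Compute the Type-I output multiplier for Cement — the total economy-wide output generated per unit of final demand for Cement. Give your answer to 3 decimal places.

I − A =
  [   0.70    -0.25]
  [  -0.40     0.70]
det(I−A) = (0.70)(0.70) − (-0.25)(-0.40) = 0.3900
adj(I−A) = [[0.70, 0.25], [0.40, 0.70]]
(I − A)⁻¹ = adj(I−A) / det(I−A) ≈
  [   1.7949     0.6410]
  [   1.0256     1.7949]
The output multiplier for sector j is the column-j sum of the Leontief inverse (I − A)⁻¹ = adj(I−A) / det(I−A).
Column 1 of adj(I−A): (0.70, 0.40); det(I−A) = 0.3900.
m_1 = (0.70 + 0.40) / 0.3900 = 1.10 / 0.3900 ≈ 2.821.

m_1 = 2.821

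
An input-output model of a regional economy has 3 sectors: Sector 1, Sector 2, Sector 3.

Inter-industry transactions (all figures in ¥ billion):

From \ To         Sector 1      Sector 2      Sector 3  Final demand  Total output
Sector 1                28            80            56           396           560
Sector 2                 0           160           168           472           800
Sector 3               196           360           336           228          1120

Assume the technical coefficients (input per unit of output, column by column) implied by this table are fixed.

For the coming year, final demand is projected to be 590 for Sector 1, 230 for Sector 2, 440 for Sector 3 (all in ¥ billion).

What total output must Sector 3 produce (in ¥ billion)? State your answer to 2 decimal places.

Technical coefficients a_ij = z_ij / X_j:
  a_11 = 28/560 = 0.05, a_21 = 0/560 = 0.00, a_31 = 196/560 = 0.35
  a_12 = 80/800 = 0.10, a_22 = 160/800 = 0.20, a_32 = 360/800 = 0.45
  a_13 = 56/1120 = 0.05, a_23 = 168/1120 = 0.15, a_33 = 336/1120 = 0.30
I − A =
  [   0.95    -0.10    -0.05]
  [   0.00     0.80    -0.15]
  [  -0.35    -0.45     0.70]
Cofactors of I−A, C_ij = (−1)^(i+j)·(minor ij) (rows/columns in the sector order above):
  C_11 = (0.80)(0.70) − (-0.15)(-0.45) = 0.4925
  C_12 = −[(0.00)(0.70) − (-0.15)(-0.35)] = 0.0525
  C_13 = (0.00)(-0.45) − (0.80)(-0.35) = 0.2800
  C_21 = −[(-0.10)(0.70) − (-0.05)(-0.45)] = 0.0925
  C_22 = (0.95)(0.70) − (-0.05)(-0.35) = 0.6475
  C_23 = −[(0.95)(-0.45) − (-0.10)(-0.35)] = 0.4625
  C_31 = (-0.10)(-0.15) − (-0.05)(0.80) = 0.0550
  C_32 = −[(0.95)(-0.15) − (-0.05)(0.00)] = 0.1425
  C_33 = (0.95)(0.80) − (-0.10)(0.00) = 0.7600
det(I−A) = Σ_j (I−A)_1j·C_1j = (0.95)(0.4925) + (-0.10)(0.0525) + (-0.05)(0.2800) = 0.448625
adj(I−A) = Cᵀ =
  [ 0.4925   0.0925   0.0550]
  [ 0.0525   0.6475   0.1425]
  [ 0.2800   0.4625   0.7600]
(I − A)⁻¹ = adj(I−A) / det(I−A) ≈
  [   1.0978     0.2062     0.1226]
  [   0.1170     1.4433     0.3176]
  [   0.6241     1.0309     1.6941]
x = (I − A)⁻¹ d = adj(I−A)·d / det(I−A), with det(I−A) = 0.448625:
  x_1 = (0.4925·590 + 0.0925·230 + 0.0550·440) / 0.448625 = 336.05 / 0.448625 ≈ 749.07
  x_2 = (0.0525·590 + 0.6475·230 + 0.1425·440) / 0.448625 = 242.60 / 0.448625 ≈ 540.76
  x_3 = (0.2800·590 + 0.4625·230 + 0.7600·440) / 0.448625 = 605.975 / 0.448625 ≈ 1350.74

x_3 = 1350.74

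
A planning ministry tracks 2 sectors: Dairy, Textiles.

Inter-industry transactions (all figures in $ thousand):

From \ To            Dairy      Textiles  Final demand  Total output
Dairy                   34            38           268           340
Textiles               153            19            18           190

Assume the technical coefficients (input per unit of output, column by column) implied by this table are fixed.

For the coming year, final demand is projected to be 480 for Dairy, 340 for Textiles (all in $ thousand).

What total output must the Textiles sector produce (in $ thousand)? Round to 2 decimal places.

Technical coefficients a_ij = z_ij / X_j:
  a_11 = 34/340 = 0.10, a_21 = 153/340 = 0.45
  a_12 = 38/190 = 0.20, a_22 = 19/190 = 0.10
I − A =
  [   0.90    -0.20]
  [  -0.45     0.90]
det(I−A) = (0.90)(0.90) − (-0.20)(-0.45) = 0.7200
adj(I−A) = [[0.90, 0.20], [0.45, 0.90]]
(I − A)⁻¹ = adj(I−A) / det(I−A) ≈
  [   1.2500     0.2778]
  [   0.6250     1.2500]
x = (I − A)⁻¹ d = adj(I−A)·d / det(I−A), with det(I−A) = 0.7200:
  x_1 = (0.90·480 + 0.20·340) / 0.7200 = 500.00 / 0.7200 ≈ 694.44
  x_2 = (0.45·480 + 0.90·340) / 0.7200 = 522.00 / 0.7200 = 725.00

x_2 = 725.00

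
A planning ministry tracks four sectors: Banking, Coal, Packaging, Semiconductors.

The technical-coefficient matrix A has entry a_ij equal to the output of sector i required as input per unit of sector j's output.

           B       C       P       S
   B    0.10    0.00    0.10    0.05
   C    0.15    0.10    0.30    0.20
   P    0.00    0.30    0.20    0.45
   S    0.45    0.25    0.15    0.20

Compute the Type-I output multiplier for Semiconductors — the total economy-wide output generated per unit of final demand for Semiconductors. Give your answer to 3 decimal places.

m_S = 4.746

I − A =
  [   0.90     0.00    -0.10    -0.05]
  [  -0.15     0.90    -0.30    -0.20]
  [   0.00    -0.30     0.80    -0.45]
  [  -0.45    -0.25    -0.15     0.80]
Compute the cofactors C_ij = (−1)^(i+j)·(3×3 minor ij) of I−A; the adjugate is their transpose:
adj(I−A) = Cᵀ =
  [ 0.360500   0.047500   0.077500   0.078000]
  [ 0.218625   0.477000   0.258375   0.278250]
  [ 0.262125   0.310500   0.580875   0.420750]
  [ 0.320250   0.234000   0.233250   0.562500]
det(I−A) = Σ_j (I−A)_1j·C_1j = (0.90)(0.360500) + (0.00)(0.218625) + (-0.10)(0.262125) + (-0.05)(0.320250) = 0.282225
(I − A)⁻¹ = adj(I−A) / det(I−A) ≈
  [   1.2773     0.1683     0.2746     0.2764]
  [   0.7746     1.6901     0.9155     0.9859]
  [   0.9288     1.1002     2.0582     1.4908]
  [   1.1347     0.8291     0.8265     1.9931]
The output multiplier for sector j is the column-j sum of the Leontief inverse (I − A)⁻¹ = adj(I−A) / det(I−A).
Column S of adj(I−A): (0.078000, 0.278250, 0.420750, 0.562500); det(I−A) = 0.282225.
m_S = (0.078000 + 0.278250 + 0.420750 + 0.562500) / 0.282225 = 1.3395 / 0.282225 ≈ 4.746.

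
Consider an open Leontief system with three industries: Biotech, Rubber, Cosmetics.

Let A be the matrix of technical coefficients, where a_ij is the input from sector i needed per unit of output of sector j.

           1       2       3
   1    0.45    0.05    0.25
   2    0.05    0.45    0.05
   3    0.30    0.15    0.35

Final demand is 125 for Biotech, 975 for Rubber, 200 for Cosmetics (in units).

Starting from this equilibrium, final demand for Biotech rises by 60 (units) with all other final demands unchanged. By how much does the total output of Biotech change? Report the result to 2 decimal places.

Δx_1 = 142.86

I − A =
  [   0.55    -0.05    -0.25]
  [  -0.05     0.55    -0.05]
  [  -0.30    -0.15     0.65]
Cofactors of I−A, C_ij = (−1)^(i+j)·(minor ij) (rows/columns in the sector order above):
  C_11 = (0.55)(0.65) − (-0.05)(-0.15) = 0.3500
  C_12 = −[(-0.05)(0.65) − (-0.05)(-0.30)] = 0.0475
  C_13 = (-0.05)(-0.15) − (0.55)(-0.30) = 0.1725
  C_21 = −[(-0.05)(0.65) − (-0.25)(-0.15)] = 0.0700
  C_22 = (0.55)(0.65) − (-0.25)(-0.30) = 0.2825
  C_23 = −[(0.55)(-0.15) − (-0.05)(-0.30)] = 0.0975
  C_31 = (-0.05)(-0.05) − (-0.25)(0.55) = 0.1400
  C_32 = −[(0.55)(-0.05) − (-0.25)(-0.05)] = 0.0400
  C_33 = (0.55)(0.55) − (-0.05)(-0.05) = 0.3000
det(I−A) = Σ_j (I−A)_1j·C_1j = (0.55)(0.3500) + (-0.05)(0.0475) + (-0.25)(0.1725) = 0.1470
adj(I−A) = Cᵀ =
  [ 0.3500   0.0700   0.1400]
  [ 0.0475   0.2825   0.0400]
  [ 0.1725   0.0975   0.3000]
(I − A)⁻¹ = adj(I−A) / det(I−A) ≈
  [   2.3810     0.4762     0.9524]
  [   0.3231     1.9218     0.2721]
  [   1.1735     0.6633     2.0408]
Δx = (I − A)⁻¹ Δd with Δd having +60 in the Biotech component and 0 elsewhere.
So Δx_1 = L_11 · (+60), where L_11 = adj(I−A)_11 / det(I−A) = 0.3500 / 0.1470.
Δx_1 = 0.3500 × (+60) / 0.1470 = 21.00 / 0.1470 ≈ 142.86.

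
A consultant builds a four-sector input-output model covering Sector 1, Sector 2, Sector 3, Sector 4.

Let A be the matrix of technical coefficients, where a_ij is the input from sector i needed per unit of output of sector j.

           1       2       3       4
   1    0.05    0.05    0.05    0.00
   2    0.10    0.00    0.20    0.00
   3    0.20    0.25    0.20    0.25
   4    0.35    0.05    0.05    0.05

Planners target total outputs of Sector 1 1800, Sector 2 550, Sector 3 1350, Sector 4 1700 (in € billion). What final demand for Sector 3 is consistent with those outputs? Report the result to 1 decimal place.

I − A =
  [   0.95    -0.05    -0.05     0.00]
  [  -0.10     1.00    -0.20     0.00]
  [  -0.20    -0.25     0.80    -0.25]
  [  -0.35    -0.05    -0.05     0.95]
d = (I − A) x:
  d_1 = (+0.95)·1800 + (-0.05)·550 + (-0.05)·1350 + (+0.00)·1700 = 1615.0
  d_2 = (-0.10)·1800 + (+1.00)·550 + (-0.20)·1350 + (+0.00)·1700 = 100.0
  d_3 = (-0.20)·1800 + (-0.25)·550 + (+0.80)·1350 + (-0.25)·1700 = 157.5
  d_4 = (-0.35)·1800 + (-0.05)·550 + (-0.05)·1350 + (+0.95)·1700 = 890.0

d_3 = 157.5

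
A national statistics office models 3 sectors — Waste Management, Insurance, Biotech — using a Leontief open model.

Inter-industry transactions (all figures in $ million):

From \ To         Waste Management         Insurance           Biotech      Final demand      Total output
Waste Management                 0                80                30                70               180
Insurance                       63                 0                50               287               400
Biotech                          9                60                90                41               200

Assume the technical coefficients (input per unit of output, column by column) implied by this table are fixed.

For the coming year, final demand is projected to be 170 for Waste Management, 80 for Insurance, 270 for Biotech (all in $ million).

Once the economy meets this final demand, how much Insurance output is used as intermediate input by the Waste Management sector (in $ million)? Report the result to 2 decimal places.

z_21 = 116.42

Technical coefficients a_ij = z_ij / X_j:
  a_11 = 0/180 = 0.00, a_21 = 63/180 = 0.35, a_31 = 9/180 = 0.05
  a_12 = 80/400 = 0.20, a_22 = 0/400 = 0.00, a_32 = 60/400 = 0.15
  a_13 = 30/200 = 0.15, a_23 = 50/200 = 0.25, a_33 = 90/200 = 0.45
I − A =
  [   1.00    -0.20    -0.15]
  [  -0.35     1.00    -0.25]
  [  -0.05    -0.15     0.55]
Cofactors of I−A, C_ij = (−1)^(i+j)·(minor ij) (rows/columns in the sector order above):
  C_11 = (1.00)(0.55) − (-0.25)(-0.15) = 0.5125
  C_12 = −[(-0.35)(0.55) − (-0.25)(-0.05)] = 0.2050
  C_13 = (-0.35)(-0.15) − (1.00)(-0.05) = 0.1025
  C_21 = −[(-0.20)(0.55) − (-0.15)(-0.15)] = 0.1325
  C_22 = (1.00)(0.55) − (-0.15)(-0.05) = 0.5425
  C_23 = −[(1.00)(-0.15) − (-0.20)(-0.05)] = 0.1600
  C_31 = (-0.20)(-0.25) − (-0.15)(1.00) = 0.2000
  C_32 = −[(1.00)(-0.25) − (-0.15)(-0.35)] = 0.3025
  C_33 = (1.00)(1.00) − (-0.20)(-0.35) = 0.9300
det(I−A) = Σ_j (I−A)_1j·C_1j = (1.00)(0.5125) + (-0.20)(0.2050) + (-0.15)(0.1025) = 0.456125
adj(I−A) = Cᵀ =
  [ 0.5125   0.1325   0.2000]
  [ 0.2050   0.5425   0.3025]
  [ 0.1025   0.1600   0.9300]
(I − A)⁻¹ = adj(I−A) / det(I−A) ≈
  [   1.1236     0.2905     0.4385]
  [   0.4494     1.1894     0.6632]
  [   0.2247     0.3508     2.0389]
First solve x = (I − A)⁻¹ d = adj(I−A)·d / det(I−A); in particular x_1 = (0.5125·170 + 0.1325·80 + 0.2000·270) / 0.456125 = 151.725 / 0.456125 ≈ 332.6391.
Intermediate flow from 2 to 1: z_21 = a_21 · x_1 = 0.35 × 151.725 / 0.456125 = 53.10375 / 0.456125 ≈ 116.42.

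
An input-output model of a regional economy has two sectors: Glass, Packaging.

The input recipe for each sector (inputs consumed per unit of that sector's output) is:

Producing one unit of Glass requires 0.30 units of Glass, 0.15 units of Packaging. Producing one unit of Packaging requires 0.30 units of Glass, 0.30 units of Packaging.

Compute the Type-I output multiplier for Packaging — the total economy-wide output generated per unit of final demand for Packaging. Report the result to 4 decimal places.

m_2 = 2.2472

I − A =
  [   0.70    -0.30]
  [  -0.15     0.70]
det(I−A) = (0.70)(0.70) − (-0.30)(-0.15) = 0.4450
adj(I−A) = [[0.70, 0.30], [0.15, 0.70]]
(I − A)⁻¹ = adj(I−A) / det(I−A) ≈
  [   1.57303     0.67416]
  [   0.33708     1.57303]
The output multiplier for sector j is the column-j sum of the Leontief inverse (I − A)⁻¹ = adj(I−A) / det(I−A).
Column 2 of adj(I−A): (0.30, 0.70); det(I−A) = 0.4450.
m_2 = (0.30 + 0.70) / 0.4450 = 1.00 / 0.4450 ≈ 2.2472.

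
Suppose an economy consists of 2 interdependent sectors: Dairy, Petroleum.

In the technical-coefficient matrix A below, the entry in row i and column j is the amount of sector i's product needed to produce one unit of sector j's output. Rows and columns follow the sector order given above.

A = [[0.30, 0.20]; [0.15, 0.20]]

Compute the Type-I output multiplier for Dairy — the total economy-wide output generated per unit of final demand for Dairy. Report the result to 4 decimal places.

m_1 = 1.7925

I − A =
  [   0.70    -0.20]
  [  -0.15     0.80]
det(I−A) = (0.70)(0.80) − (-0.20)(-0.15) = 0.5300
adj(I−A) = [[0.80, 0.20], [0.15, 0.70]]
(I − A)⁻¹ = adj(I−A) / det(I−A) ≈
  [   1.50943     0.37736]
  [   0.28302     1.32075]
The output multiplier for sector j is the column-j sum of the Leontief inverse (I − A)⁻¹ = adj(I−A) / det(I−A).
Column 1 of adj(I−A): (0.80, 0.15); det(I−A) = 0.5300.
m_1 = (0.80 + 0.15) / 0.5300 = 0.95 / 0.5300 ≈ 1.7925.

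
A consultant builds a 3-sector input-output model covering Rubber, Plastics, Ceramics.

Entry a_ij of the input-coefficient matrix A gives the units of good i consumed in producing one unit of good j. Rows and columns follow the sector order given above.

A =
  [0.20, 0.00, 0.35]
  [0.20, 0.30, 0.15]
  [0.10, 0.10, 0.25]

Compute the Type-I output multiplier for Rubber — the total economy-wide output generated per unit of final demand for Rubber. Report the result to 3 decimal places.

I − A =
  [   0.80     0.00    -0.35]
  [  -0.20     0.70    -0.15]
  [  -0.10    -0.10     0.75]
Cofactors of I−A, C_ij = (−1)^(i+j)·(minor ij) (rows/columns in the sector order above):
  C_11 = (0.70)(0.75) − (-0.15)(-0.10) = 0.5100
  C_12 = −[(-0.20)(0.75) − (-0.15)(-0.10)] = 0.1650
  C_13 = (-0.20)(-0.10) − (0.70)(-0.10) = 0.0900
  C_21 = −[(0.00)(0.75) − (-0.35)(-0.10)] = 0.0350
  C_22 = (0.80)(0.75) − (-0.35)(-0.10) = 0.5650
  C_23 = −[(0.80)(-0.10) − (0.00)(-0.10)] = 0.0800
  C_31 = (0.00)(-0.15) − (-0.35)(0.70) = 0.2450
  C_32 = −[(0.80)(-0.15) − (-0.35)(-0.20)] = 0.1900
  C_33 = (0.80)(0.70) − (0.00)(-0.20) = 0.5600
det(I−A) = Σ_j (I−A)_1j·C_1j = (0.80)(0.5100) + (0.00)(0.1650) + (-0.35)(0.0900) = 0.3765
adj(I−A) = Cᵀ =
  [ 0.5100   0.0350   0.2450]
  [ 0.1650   0.5650   0.1900]
  [ 0.0900   0.0800   0.5600]
(I − A)⁻¹ = adj(I−A) / det(I−A) ≈
  [   1.3546     0.0930     0.6507]
  [   0.4382     1.5007     0.5046]
  [   0.2390     0.2125     1.4874]
The output multiplier for sector j is the column-j sum of the Leontief inverse (I − A)⁻¹ = adj(I−A) / det(I−A).
Column R of adj(I−A): (0.5100, 0.1650, 0.0900); det(I−A) = 0.3765.
m_R = (0.5100 + 0.1650 + 0.0900) / 0.3765 = 0.765 / 0.3765 ≈ 2.032.

m_R = 2.032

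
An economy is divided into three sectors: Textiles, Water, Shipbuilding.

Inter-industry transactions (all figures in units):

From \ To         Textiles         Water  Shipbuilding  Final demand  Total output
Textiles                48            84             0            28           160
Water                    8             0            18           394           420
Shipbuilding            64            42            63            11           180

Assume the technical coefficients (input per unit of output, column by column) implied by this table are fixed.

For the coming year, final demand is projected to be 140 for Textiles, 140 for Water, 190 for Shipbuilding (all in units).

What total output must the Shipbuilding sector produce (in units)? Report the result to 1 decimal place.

x_3 = 481.7

Technical coefficients a_ij = z_ij / X_j:
  a_11 = 48/160 = 0.30, a_21 = 8/160 = 0.05, a_31 = 64/160 = 0.40
  a_12 = 84/420 = 0.20, a_22 = 0/420 = 0.00, a_32 = 42/420 = 0.10
  a_13 = 0/180 = 0.00, a_23 = 18/180 = 0.10, a_33 = 63/180 = 0.35
I − A =
  [   0.70    -0.20     0.00]
  [  -0.05     1.00    -0.10]
  [  -0.40    -0.10     0.65]
Cofactors of I−A, C_ij = (−1)^(i+j)·(minor ij) (rows/columns in the sector order above):
  C_11 = (1.00)(0.65) − (-0.10)(-0.10) = 0.6400
  C_12 = −[(-0.05)(0.65) − (-0.10)(-0.40)] = 0.0725
  C_13 = (-0.05)(-0.10) − (1.00)(-0.40) = 0.4050
  C_21 = −[(-0.20)(0.65) − (0.00)(-0.10)] = 0.1300
  C_22 = (0.70)(0.65) − (0.00)(-0.40) = 0.4550
  C_23 = −[(0.70)(-0.10) − (-0.20)(-0.40)] = 0.1500
  C_31 = (-0.20)(-0.10) − (0.00)(1.00) = 0.0200
  C_32 = −[(0.70)(-0.10) − (0.00)(-0.05)] = 0.0700
  C_33 = (0.70)(1.00) − (-0.20)(-0.05) = 0.6900
det(I−A) = Σ_j (I−A)_1j·C_1j = (0.70)(0.6400) + (-0.20)(0.0725) + (0.00)(0.4050) = 0.4335
adj(I−A) = Cᵀ =
  [ 0.6400   0.1300   0.0200]
  [ 0.0725   0.4550   0.0700]
  [ 0.4050   0.1500   0.6900]
(I − A)⁻¹ = adj(I−A) / det(I−A) ≈
  [   1.4764     0.2999     0.0461]
  [   0.1672     1.0496     0.1615]
  [   0.9343     0.3460     1.5917]
x = (I − A)⁻¹ d = adj(I−A)·d / det(I−A), with det(I−A) = 0.4335:
  x_1 = (0.6400·140 + 0.1300·140 + 0.0200·190) / 0.4335 = 111.60 / 0.4335 ≈ 257.4
  x_2 = (0.0725·140 + 0.4550·140 + 0.0700·190) / 0.4335 = 87.15 / 0.4335 ≈ 201.0
  x_3 = (0.4050·140 + 0.1500·140 + 0.6900·190) / 0.4335 = 208.80 / 0.4335 ≈ 481.7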